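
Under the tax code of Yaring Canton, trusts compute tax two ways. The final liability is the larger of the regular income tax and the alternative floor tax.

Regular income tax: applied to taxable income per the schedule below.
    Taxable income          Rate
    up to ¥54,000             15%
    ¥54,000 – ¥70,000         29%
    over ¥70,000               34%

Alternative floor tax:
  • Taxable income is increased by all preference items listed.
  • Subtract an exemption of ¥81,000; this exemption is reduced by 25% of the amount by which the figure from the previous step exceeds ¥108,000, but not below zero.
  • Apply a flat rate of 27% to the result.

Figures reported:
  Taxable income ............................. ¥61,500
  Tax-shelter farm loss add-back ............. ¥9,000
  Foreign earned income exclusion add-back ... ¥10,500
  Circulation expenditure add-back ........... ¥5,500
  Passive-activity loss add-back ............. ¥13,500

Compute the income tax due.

Regular income tax:
  ¥54,000 × 15% = ¥8,100
  ¥7,500 × 29% = ¥2,175
  → ¥10,275

Alternative floor tax:
  Adjusted income: ¥61,500 + ¥9,000 + ¥10,500 + ¥5,500 + ¥13,500 = ¥100,000
  Exemption: ¥100,000 ≤ ¥108,000, so full ¥81,000 applies
  Base: ¥100,000 − ¥81,000 = ¥19,000
  ¥19,000 × 27% = ¥5,130

¥10,275 > ¥5,130, so the regular income tax governs.

¥10,275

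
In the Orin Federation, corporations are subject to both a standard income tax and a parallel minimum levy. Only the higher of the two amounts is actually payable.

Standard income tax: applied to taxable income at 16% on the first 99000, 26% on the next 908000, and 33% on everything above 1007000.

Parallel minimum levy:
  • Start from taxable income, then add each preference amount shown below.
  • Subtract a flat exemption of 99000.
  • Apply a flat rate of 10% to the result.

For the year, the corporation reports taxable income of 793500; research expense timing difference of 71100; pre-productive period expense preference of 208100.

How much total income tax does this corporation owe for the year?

196410

Parallel minimum levy:
  Adjusted income: 793500 + 71100 + 208100 = 1072700
  Less exemption 99000 → base 973700
  973700 × 10% = 97370

Standard income tax:
  99000 × 16% = 15840
  694500 × 26% = 180570
  → 196410

196410 > 97370, so the standard income tax governs.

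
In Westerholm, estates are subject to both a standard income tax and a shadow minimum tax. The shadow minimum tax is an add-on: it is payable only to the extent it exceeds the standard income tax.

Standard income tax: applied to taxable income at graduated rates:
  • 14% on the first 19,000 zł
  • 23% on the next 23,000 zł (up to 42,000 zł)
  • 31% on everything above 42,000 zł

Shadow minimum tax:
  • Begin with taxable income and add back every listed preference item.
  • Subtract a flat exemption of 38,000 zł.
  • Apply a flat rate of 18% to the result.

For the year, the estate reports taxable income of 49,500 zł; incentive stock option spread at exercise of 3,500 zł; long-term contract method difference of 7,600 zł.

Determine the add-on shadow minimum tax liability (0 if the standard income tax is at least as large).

0 zł

Standard income tax:
  19,000 zł × 14% = 2,660 zł
  23,000 zł × 23% = 5,290 zł
  7,500 zł × 31% = 2,325 zł
  → 10,275 zł

Shadow minimum tax:
  Adjusted income: 49,500 zł + 3,500 zł + 7,600 zł = 60,600 zł
  Less exemption 38,000 zł → base 22,600 zł
  22,600 zł × 18% = 4,068 zł

4,068 zł ≤ 10,275 zł, so no add-on is due.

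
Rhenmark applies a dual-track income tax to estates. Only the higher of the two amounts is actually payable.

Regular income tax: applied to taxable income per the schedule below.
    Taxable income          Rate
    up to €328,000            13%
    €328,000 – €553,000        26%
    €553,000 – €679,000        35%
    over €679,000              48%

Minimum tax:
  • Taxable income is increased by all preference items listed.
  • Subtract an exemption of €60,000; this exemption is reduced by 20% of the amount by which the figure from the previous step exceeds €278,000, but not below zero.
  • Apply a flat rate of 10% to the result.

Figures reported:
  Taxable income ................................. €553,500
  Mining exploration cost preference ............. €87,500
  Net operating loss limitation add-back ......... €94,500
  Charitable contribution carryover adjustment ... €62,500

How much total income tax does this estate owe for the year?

€101,315

Regular income tax:
  €328,000 × 13% = €42,640
  €225,000 × 26% = €58,500
  €500 × 35% = €175
  → €101,315

Minimum tax:
  Adjusted income: €553,500 + €87,500 + €94,500 + €62,500 = €798,000
  Exemption: 20% × (€798,000 − €278,000) = €104,000 ≥ €60,000, so the exemption is fully phased out
  Base: €798,000 − €0 = €798,000
  €798,000 × 10% = €79,800

€101,315 > €79,800, so the regular income tax governs.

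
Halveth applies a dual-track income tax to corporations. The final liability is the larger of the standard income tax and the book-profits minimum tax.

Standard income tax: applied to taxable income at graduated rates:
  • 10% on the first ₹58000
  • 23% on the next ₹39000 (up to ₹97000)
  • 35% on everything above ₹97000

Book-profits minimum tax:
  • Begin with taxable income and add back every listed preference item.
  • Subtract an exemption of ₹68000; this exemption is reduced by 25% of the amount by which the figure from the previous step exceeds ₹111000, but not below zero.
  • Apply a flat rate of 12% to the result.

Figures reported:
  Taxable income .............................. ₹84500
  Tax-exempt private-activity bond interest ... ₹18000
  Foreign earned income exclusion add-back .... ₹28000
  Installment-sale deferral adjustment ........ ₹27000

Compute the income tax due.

₹12135

Book-profits minimum tax:
  Adjusted income: ₹84500 + ₹18000 + ₹28000 + ₹27000 = ₹157500
  Exemption: ₹68000 − 25% × (₹157500 − ₹111000) = ₹68000 − ₹11625 = ₹56375
  Base: ₹157500 − ₹56375 = ₹101125
  ₹101125 × 12% = ₹12135

Standard income tax:
  ₹58000 × 10% = ₹5800
  ₹26500 × 23% = ₹6095
  → ₹11895

₹12135 > ₹11895, so the book-profits minimum tax is the binding amount.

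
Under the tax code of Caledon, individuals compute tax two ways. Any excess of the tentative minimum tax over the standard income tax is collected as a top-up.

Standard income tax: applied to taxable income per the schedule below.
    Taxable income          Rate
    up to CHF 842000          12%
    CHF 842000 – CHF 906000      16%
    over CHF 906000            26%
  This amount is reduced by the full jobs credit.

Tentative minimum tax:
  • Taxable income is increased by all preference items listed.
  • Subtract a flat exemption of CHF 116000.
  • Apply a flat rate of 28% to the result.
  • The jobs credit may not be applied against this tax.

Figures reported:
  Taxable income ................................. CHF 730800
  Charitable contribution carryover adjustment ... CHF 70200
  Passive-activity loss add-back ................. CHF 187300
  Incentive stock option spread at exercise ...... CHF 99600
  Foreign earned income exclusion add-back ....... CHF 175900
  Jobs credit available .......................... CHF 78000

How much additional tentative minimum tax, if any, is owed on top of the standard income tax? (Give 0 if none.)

Standard income tax:
  CHF 730800 × 12% = CHF 87696
  Less jobs credit CHF 78000 → CHF 9696

Tentative minimum tax:
  Adjusted income: CHF 730800 + CHF 70200 + CHF 187300 + CHF 99600 + CHF 175900 = CHF 1263800
  Less exemption CHF 116000 → base CHF 1147800
  CHF 1147800 × 28% = CHF 321384

Excess of tentative minimum tax over standard income tax: CHF 321384 − CHF 9696 = CHF 311688.

CHF 311688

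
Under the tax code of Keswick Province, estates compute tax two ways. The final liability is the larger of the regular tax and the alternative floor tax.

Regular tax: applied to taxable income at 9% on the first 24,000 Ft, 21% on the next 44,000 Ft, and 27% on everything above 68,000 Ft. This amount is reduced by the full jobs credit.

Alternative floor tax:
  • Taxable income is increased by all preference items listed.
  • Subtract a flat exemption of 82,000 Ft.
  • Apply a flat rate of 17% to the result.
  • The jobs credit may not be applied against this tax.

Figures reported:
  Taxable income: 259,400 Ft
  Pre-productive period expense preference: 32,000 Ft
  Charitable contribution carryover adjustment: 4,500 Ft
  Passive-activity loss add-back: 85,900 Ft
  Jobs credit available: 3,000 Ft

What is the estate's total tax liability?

60,078 Ft

Regular tax:
  24,000 Ft × 9% = 2,160 Ft
  44,000 Ft × 21% = 9,240 Ft
  191,400 Ft × 27% = 51,678 Ft
  → 63,078 Ft
  Less jobs credit 3,000 Ft → 60,078 Ft

Alternative floor tax:
  Adjusted income: 259,400 Ft + 32,000 Ft + 4,500 Ft + 85,900 Ft = 381,800 Ft
  Less exemption 82,000 Ft → base 299,800 Ft
  299,800 Ft × 17% = 50,966 Ft

60,078 Ft > 50,966 Ft, so the regular tax governs.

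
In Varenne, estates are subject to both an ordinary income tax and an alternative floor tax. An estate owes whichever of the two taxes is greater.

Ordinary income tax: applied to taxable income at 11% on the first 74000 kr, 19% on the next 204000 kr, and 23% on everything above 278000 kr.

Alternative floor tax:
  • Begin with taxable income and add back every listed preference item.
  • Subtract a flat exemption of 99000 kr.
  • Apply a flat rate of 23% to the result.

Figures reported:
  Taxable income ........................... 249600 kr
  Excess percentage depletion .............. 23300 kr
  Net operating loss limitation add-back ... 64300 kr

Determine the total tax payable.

Alternative floor tax:
  Adjusted income: 249600 kr + 23300 kr + 64300 kr = 337200 kr
  Less exemption 99000 kr → base 238200 kr
  238200 kr × 23% = 54786 kr

Ordinary income tax:
  74000 kr × 11% = 8140 kr
  175600 kr × 19% = 33364 kr
  → 41504 kr

54786 kr > 41504 kr, so the alternative floor tax is the binding amount.

54786 kr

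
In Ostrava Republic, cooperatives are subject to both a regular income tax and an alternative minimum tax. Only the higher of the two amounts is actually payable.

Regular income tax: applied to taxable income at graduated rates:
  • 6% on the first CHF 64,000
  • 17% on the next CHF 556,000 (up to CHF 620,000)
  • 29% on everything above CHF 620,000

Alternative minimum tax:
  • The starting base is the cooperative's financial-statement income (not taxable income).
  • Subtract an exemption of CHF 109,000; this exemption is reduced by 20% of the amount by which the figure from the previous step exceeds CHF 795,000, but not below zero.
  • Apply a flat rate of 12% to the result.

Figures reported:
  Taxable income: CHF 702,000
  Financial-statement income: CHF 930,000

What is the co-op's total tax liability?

Regular income tax:
  CHF 64,000 × 6% = CHF 3,840
  CHF 556,000 × 17% = CHF 94,520
  CHF 82,000 × 29% = CHF 23,780
  → CHF 122,140

Alternative minimum tax:
  Base (financial-statement income): CHF 930,000
  Exemption: CHF 109,000 − 20% × (CHF 930,000 − CHF 795,000) = CHF 109,000 − CHF 27,000 = CHF 82,000
  Base: CHF 930,000 − CHF 82,000 = CHF 848,000
  CHF 848,000 × 12% = CHF 101,760

CHF 122,140 > CHF 101,760, so the regular income tax governs.

CHF 122,140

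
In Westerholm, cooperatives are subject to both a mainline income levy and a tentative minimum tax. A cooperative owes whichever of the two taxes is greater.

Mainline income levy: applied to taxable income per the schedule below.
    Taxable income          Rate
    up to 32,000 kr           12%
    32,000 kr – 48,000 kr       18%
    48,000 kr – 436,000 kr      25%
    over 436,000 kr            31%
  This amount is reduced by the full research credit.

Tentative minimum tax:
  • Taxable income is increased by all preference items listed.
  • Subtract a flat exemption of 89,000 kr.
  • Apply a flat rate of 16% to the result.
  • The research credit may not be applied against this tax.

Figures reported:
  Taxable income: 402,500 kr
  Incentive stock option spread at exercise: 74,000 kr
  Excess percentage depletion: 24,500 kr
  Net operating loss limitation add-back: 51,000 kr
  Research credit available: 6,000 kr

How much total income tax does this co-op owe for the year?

89,345 kr

Mainline income levy:
  32,000 kr × 12% = 3,840 kr
  16,000 kr × 18% = 2,880 kr
  354,500 kr × 25% = 88,625 kr
  → 95,345 kr
  Less research credit 6,000 kr → 89,345 kr

Tentative minimum tax:
  Adjusted income: 402,500 kr + 74,000 kr + 24,500 kr + 51,000 kr = 552,000 kr
  Less exemption 89,000 kr → base 463,000 kr
  463,000 kr × 16% = 74,080 kr

89,345 kr > 74,080 kr, so the mainline income levy governs.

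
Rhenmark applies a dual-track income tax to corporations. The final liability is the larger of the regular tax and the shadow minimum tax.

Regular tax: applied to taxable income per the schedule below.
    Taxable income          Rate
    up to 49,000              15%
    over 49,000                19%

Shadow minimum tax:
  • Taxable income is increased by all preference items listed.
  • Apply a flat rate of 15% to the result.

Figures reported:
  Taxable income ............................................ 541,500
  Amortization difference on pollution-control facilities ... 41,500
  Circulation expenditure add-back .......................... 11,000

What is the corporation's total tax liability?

Regular tax:
  49,000 × 15% = 7,350
  492,500 × 19% = 93,575
  → 100,925

Shadow minimum tax:
  Adjusted income: 541,500 + 41,500 + 11,000 = 594,000
  594,000 × 15% = 89,100

100,925 > 89,100, so the regular tax governs.

100,925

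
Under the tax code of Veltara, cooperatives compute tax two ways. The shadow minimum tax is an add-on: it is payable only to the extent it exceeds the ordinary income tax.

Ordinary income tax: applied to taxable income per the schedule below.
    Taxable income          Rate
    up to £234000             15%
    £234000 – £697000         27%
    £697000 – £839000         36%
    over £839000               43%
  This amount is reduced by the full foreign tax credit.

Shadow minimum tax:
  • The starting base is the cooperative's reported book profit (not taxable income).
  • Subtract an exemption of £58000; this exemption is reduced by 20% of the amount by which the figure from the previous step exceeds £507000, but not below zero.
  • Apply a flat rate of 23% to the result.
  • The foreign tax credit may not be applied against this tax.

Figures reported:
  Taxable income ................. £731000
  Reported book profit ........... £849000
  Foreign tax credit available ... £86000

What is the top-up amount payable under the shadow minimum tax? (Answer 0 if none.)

£108920

Shadow minimum tax:
  Base (reported book profit): £849000
  Exemption: 20% × (£849000 − £507000) = £68400 ≥ £58000, so the exemption is fully phased out
  Base: £849000 − £0 = £849000
  £849000 × 23% = £195270

Ordinary income tax:
  £234000 × 15% = £35100
  £463000 × 27% = £125010
  £34000 × 36% = £12240
  → £172350
  Less foreign tax credit £86000 → £86350

Excess of shadow minimum tax over ordinary income tax: £195270 − £86350 = £108920.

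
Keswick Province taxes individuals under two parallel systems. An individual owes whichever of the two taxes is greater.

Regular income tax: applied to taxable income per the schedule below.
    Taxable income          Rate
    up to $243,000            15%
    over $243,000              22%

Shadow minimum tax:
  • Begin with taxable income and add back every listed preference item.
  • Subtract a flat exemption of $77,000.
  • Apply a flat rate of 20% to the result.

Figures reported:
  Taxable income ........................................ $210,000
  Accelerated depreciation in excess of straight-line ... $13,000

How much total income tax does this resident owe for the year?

$31,500

Regular income tax:
  $210,000 × 15% = $31,500

Shadow minimum tax:
  Adjusted income: $210,000 + $13,000 = $223,000
  Less exemption $77,000 → base $146,000
  $146,000 × 20% = $29,200

$31,500 > $29,200, so the regular income tax governs.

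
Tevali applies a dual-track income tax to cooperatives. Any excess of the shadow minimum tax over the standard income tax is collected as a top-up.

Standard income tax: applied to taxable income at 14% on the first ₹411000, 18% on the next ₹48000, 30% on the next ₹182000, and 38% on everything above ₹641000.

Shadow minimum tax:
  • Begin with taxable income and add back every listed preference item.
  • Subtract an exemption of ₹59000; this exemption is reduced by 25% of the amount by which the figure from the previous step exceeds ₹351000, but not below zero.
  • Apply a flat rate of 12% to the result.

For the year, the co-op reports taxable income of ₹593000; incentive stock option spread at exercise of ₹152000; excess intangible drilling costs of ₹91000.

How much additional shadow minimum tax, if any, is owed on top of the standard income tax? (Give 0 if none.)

₹0

Shadow minimum tax:
  Adjusted income: ₹593000 + ₹152000 + ₹91000 = ₹836000
  Exemption: 25% × (₹836000 − ₹351000) = ₹121250 ≥ ₹59000, so the exemption is fully phased out
  Base: ₹836000 − ₹0 = ₹836000
  ₹836000 × 12% = ₹100320

Standard income tax:
  ₹411000 × 14% = ₹57540
  ₹48000 × 18% = ₹8640
  ₹134000 × 30% = ₹40200
  → ₹106380

₹100320 ≤ ₹106380, so no add-on is due.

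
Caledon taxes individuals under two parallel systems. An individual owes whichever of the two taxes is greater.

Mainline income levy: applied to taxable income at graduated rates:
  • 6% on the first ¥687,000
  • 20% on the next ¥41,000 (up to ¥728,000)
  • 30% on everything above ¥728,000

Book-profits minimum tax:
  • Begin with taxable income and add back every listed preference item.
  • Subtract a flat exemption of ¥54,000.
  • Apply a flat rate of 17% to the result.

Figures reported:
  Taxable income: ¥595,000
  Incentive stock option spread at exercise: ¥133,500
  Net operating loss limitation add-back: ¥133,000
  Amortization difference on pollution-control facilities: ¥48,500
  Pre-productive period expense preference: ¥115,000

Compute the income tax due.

¥165,070

Mainline income levy:
  ¥595,000 × 6% = ¥35,700

Book-profits minimum tax:
  Adjusted income: ¥595,000 + ¥133,500 + ¥133,000 + ¥48,500 + ¥115,000 = ¥1,025,000
  Less exemption ¥54,000 → base ¥971,000
  ¥971,000 × 17% = ¥165,070

¥165,070 > ¥35,700, so the book-profits minimum tax is the binding amount.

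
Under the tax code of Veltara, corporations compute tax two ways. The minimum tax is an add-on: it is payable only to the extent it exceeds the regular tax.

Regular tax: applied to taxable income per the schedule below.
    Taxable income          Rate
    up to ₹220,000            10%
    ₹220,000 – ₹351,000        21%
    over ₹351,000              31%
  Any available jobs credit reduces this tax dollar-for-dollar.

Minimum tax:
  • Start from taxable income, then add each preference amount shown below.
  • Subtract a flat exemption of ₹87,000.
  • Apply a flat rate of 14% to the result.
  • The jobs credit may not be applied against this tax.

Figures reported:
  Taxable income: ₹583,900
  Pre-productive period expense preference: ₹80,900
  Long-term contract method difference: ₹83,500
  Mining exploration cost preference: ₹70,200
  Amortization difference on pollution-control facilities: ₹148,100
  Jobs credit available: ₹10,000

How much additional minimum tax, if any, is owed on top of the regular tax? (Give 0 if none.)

Minimum tax:
  Adjusted income: ₹583,900 + ₹80,900 + ₹83,500 + ₹70,200 + ₹148,100 = ₹966,600
  Less exemption ₹87,000 → base ₹879,600
  ₹879,600 × 14% = ₹123,144

Regular tax:
  ₹220,000 × 10% = ₹22,000
  ₹131,000 × 21% = ₹27,510
  ₹232,900 × 31% = ₹72,199
  → ₹121,709
  Less jobs credit ₹10,000 → ₹111,709

Excess of minimum tax over regular tax: ₹123,144 − ₹111,709 = ₹11,435.

₹11,435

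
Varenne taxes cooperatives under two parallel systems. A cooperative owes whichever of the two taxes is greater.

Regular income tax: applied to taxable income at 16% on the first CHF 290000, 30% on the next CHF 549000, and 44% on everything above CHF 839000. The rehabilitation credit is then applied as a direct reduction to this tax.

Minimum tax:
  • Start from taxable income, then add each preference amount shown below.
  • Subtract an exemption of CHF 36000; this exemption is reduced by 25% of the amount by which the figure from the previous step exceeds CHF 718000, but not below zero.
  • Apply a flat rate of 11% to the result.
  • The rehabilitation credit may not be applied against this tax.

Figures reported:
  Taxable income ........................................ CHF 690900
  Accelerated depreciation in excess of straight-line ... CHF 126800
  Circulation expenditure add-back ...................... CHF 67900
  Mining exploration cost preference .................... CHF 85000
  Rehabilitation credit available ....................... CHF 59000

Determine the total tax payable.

Minimum tax:
  Adjusted income: CHF 690900 + CHF 126800 + CHF 67900 + CHF 85000 = CHF 970600
  Exemption: 25% × (CHF 970600 − CHF 718000) = CHF 63150 ≥ CHF 36000, so the exemption is fully phased out
  Base: CHF 970600 − CHF 0 = CHF 970600
  CHF 970600 × 11% = CHF 106766

Regular income tax:
  CHF 290000 × 16% = CHF 46400
  CHF 400900 × 30% = CHF 120270
  → CHF 166670
  Less rehabilitation credit CHF 59000 → CHF 107670

CHF 107670 > CHF 106766, so the regular income tax governs.

CHF 107670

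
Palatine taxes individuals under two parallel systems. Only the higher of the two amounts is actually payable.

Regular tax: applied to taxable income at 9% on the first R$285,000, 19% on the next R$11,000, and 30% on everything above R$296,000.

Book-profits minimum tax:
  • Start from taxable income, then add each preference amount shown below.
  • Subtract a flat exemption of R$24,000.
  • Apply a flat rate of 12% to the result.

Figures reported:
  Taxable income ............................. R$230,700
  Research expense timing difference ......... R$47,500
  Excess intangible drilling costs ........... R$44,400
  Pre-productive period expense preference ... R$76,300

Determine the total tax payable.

R$44,988

Book-profits minimum tax:
  Adjusted income: R$230,700 + R$47,500 + R$44,400 + R$76,300 = R$398,900
  Less exemption R$24,000 → base R$374,900
  R$374,900 × 12% = R$44,988

Regular tax:
  R$230,700 × 9% = R$20,763

R$44,988 > R$20,763, so the book-profits minimum tax is the binding amount.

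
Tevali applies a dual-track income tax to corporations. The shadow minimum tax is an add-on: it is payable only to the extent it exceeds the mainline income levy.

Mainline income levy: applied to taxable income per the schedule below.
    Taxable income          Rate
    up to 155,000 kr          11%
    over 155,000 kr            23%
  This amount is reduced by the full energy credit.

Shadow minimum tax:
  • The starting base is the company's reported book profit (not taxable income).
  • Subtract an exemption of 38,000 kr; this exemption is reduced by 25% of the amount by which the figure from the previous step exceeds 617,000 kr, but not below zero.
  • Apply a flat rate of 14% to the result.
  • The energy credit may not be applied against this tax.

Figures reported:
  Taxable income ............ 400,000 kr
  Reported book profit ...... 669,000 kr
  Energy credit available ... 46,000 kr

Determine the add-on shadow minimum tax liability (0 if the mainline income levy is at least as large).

62,760 kr

Mainline income levy:
  155,000 kr × 11% = 17,050 kr
  245,000 kr × 23% = 56,350 kr
  → 73,400 kr
  Less energy credit 46,000 kr → 27,400 kr

Shadow minimum tax:
  Base (reported book profit): 669,000 kr
  Exemption: 38,000 kr − 25% × (669,000 kr − 617,000 kr) = 38,000 kr − 13,000 kr = 25,000 kr
  Base: 669,000 kr − 25,000 kr = 644,000 kr
  644,000 kr × 14% = 90,160 kr

Excess of shadow minimum tax over mainline income levy: 90,160 kr − 27,400 kr = 62,760 kr.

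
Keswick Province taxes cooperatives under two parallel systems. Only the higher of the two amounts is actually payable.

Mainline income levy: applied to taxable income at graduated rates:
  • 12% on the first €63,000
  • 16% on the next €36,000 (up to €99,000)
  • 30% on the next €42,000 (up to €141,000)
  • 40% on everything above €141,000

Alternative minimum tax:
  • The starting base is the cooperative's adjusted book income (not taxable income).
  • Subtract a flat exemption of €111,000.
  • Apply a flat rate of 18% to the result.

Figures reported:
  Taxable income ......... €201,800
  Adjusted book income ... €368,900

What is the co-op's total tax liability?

Mainline income levy:
  €63,000 × 12% = €7,560
  €36,000 × 16% = €5,760
  €42,000 × 30% = €12,600
  €60,800 × 40% = €24,320
  → €50,240

Alternative minimum tax:
  Base (adjusted book income): €368,900
  Less exemption €111,000 → base €257,900
  €257,900 × 18% = €46,422

€50,240 > €46,422, so the mainline income levy governs.

€50,240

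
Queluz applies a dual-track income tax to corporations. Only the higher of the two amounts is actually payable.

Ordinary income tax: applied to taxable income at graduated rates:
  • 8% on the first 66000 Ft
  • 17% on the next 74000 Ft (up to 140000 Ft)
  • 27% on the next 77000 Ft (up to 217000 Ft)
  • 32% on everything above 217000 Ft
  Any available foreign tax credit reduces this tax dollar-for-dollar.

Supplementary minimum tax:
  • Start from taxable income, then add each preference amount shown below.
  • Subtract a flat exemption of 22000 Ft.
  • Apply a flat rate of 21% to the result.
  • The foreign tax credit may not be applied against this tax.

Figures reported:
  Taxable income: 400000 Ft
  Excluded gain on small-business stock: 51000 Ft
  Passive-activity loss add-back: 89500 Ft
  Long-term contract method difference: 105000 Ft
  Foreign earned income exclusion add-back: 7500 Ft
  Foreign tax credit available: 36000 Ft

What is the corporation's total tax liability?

132510 Ft

Ordinary income tax:
  66000 Ft × 8% = 5280 Ft
  74000 Ft × 17% = 12580 Ft
  77000 Ft × 27% = 20790 Ft
  183000 Ft × 32% = 58560 Ft
  → 97210 Ft
  Less foreign tax credit 36000 Ft → 61210 Ft

Supplementary minimum tax:
  Adjusted income: 400000 Ft + 51000 Ft + 89500 Ft + 105000 Ft + 7500 Ft = 653000 Ft
  Less exemption 22000 Ft → base 631000 Ft
  631000 Ft × 21% = 132510 Ft

132510 Ft > 61210 Ft, so the supplementary minimum tax is the binding amount.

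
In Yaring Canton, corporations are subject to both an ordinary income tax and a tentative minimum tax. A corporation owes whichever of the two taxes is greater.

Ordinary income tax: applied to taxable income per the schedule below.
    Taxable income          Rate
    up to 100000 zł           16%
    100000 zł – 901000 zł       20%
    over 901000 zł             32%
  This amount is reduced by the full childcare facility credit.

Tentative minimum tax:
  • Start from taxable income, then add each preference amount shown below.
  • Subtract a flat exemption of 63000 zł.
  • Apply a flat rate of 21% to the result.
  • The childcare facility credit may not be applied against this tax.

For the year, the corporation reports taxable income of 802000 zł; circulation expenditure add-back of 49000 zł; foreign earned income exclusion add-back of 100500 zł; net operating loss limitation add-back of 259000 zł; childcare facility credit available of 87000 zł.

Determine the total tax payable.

240975 zł

Tentative minimum tax:
  Adjusted income: 802000 zł + 49000 zł + 100500 zł + 259000 zł = 1210500 zł
  Less exemption 63000 zł → base 1147500 zł
  1147500 zł × 21% = 240975 zł

Ordinary income tax:
  100000 zł × 16% = 16000 zł
  702000 zł × 20% = 140400 zł
  → 156400 zł
  Less childcare facility credit 87000 zł → 69400 zł

240975 zł > 69400 zł, so the tentative minimum tax is the binding amount.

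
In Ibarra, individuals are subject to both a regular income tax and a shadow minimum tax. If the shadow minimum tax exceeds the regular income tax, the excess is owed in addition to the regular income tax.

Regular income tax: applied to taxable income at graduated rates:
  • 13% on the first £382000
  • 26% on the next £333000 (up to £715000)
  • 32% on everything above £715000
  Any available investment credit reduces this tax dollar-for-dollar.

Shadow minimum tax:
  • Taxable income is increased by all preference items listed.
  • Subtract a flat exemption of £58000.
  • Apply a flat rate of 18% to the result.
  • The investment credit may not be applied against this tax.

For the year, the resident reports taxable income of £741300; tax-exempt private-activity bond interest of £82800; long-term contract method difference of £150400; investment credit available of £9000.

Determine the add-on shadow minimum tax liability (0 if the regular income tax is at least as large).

£29314

Regular income tax:
  £382000 × 13% = £49660
  £333000 × 26% = £86580
  £26300 × 32% = £8416
  → £144656
  Less investment credit £9000 → £135656

Shadow minimum tax:
  Adjusted income: £741300 + £82800 + £150400 = £974500
  Less exemption £58000 → base £916500
  £916500 × 18% = £164970

Excess of shadow minimum tax over regular income tax: £164970 − £135656 = £29314.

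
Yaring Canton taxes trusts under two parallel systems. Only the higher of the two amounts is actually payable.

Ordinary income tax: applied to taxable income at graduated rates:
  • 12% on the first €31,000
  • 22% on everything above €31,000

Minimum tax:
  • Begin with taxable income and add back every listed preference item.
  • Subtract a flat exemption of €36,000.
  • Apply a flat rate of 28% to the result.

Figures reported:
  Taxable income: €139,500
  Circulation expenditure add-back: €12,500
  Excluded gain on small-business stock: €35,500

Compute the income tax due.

€42,420

Minimum tax:
  Adjusted income: €139,500 + €12,500 + €35,500 = €187,500
  Less exemption €36,000 → base €151,500
  €151,500 × 28% = €42,420

Ordinary income tax:
  €31,000 × 12% = €3,720
  €108,500 × 22% = €23,870
  → €27,590

€42,420 > €27,590, so the minimum tax is the binding amount.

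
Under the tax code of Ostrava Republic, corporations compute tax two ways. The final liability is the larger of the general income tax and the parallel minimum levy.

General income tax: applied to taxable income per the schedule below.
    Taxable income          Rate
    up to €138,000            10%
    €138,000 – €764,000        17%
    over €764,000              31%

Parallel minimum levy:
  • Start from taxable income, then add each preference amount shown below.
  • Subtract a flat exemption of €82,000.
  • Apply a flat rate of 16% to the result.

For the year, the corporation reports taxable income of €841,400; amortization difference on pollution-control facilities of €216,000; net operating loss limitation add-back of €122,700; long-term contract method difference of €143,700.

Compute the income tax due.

€198,688

Parallel minimum levy:
  Adjusted income: €841,400 + €216,000 + €122,700 + €143,700 = €1,323,800
  Less exemption €82,000 → base €1,241,800
  €1,241,800 × 16% = €198,688

General income tax:
  €138,000 × 10% = €13,800
  €626,000 × 17% = €106,420
  €77,400 × 31% = €23,994
  → €144,214

€198,688 > €144,214, so the parallel minimum levy is the binding amount.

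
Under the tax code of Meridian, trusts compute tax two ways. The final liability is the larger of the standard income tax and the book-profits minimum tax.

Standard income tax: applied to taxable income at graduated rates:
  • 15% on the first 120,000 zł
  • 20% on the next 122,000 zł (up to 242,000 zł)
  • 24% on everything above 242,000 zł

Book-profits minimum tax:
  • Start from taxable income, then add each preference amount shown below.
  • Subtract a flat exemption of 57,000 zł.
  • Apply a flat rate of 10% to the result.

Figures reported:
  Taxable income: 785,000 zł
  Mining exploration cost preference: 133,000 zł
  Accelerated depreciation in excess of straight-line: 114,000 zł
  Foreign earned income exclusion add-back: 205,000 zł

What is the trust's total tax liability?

Book-profits minimum tax:
  Adjusted income: 785,000 zł + 133,000 zł + 114,000 zł + 205,000 zł = 1,237,000 zł
  Less exemption 57,000 zł → base 1,180,000 zł
  1,180,000 zł × 10% = 118,000 zł

Standard income tax:
  120,000 zł × 15% = 18,000 zł
  122,000 zł × 20% = 24,400 zł
  543,000 zł × 24% = 130,320 zł
  → 172,720 zł

172,720 zł > 118,000 zł, so the standard income tax governs.

172,720 zł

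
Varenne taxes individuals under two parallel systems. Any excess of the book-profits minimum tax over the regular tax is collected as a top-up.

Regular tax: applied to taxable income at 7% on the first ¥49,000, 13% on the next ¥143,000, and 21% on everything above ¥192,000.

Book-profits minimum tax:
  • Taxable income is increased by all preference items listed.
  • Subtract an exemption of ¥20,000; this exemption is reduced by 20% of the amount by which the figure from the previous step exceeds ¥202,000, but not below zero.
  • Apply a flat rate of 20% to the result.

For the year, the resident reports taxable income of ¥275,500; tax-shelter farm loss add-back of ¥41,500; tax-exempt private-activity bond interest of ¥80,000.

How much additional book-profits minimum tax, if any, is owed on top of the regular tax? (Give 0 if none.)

Book-profits minimum tax:
  Adjusted income: ¥275,500 + ¥41,500 + ¥80,000 = ¥397,000
  Exemption: 20% × (¥397,000 − ¥202,000) = ¥39,000 ≥ ¥20,000, so the exemption is fully phased out
  Base: ¥397,000 − ¥0 = ¥397,000
  ¥397,000 × 20% = ¥79,400

Regular tax:
  ¥49,000 × 7% = ¥3,430
  ¥143,000 × 13% = ¥18,590
  ¥83,500 × 21% = ¥17,535
  → ¥39,555

Excess of book-profits minimum tax over regular tax: ¥79,400 − ¥39,555 = ¥39,845.

¥39,845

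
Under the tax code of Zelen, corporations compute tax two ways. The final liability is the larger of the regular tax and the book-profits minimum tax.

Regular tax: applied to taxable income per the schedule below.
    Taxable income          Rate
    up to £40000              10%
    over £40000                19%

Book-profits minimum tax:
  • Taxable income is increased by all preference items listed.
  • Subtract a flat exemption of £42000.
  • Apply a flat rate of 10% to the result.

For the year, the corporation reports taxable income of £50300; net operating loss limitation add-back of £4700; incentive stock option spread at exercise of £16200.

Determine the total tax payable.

£5957

Regular tax:
  £40000 × 10% = £4000
  £10300 × 19% = £1957
  → £5957

Book-profits minimum tax:
  Adjusted income: £50300 + £4700 + £16200 = £71200
  Less exemption £42000 → base £29200
  £29200 × 10% = £2920

£5957 > £2920, so the regular tax governs.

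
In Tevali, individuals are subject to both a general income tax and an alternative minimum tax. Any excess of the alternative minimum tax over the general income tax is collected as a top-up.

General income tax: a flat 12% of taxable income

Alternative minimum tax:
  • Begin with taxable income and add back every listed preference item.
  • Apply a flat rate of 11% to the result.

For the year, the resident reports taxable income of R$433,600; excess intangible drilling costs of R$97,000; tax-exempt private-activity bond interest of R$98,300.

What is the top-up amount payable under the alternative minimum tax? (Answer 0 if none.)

R$17,147

General income tax:
  R$433,600 × 12% = R$52,032

Alternative minimum tax:
  Adjusted income: R$433,600 + R$97,000 + R$98,300 = R$628,900
  R$628,900 × 11% = R$69,179

Excess of alternative minimum tax over general income tax: R$69,179 − R$52,032 = R$17,147.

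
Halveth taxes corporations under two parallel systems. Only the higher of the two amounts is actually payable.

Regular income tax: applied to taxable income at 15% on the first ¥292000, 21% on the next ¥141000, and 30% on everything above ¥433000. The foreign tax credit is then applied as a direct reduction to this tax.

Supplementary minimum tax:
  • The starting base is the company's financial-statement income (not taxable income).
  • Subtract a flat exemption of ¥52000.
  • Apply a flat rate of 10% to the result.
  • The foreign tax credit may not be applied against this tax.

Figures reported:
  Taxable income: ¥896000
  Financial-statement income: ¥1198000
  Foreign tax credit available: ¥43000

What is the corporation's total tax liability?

Supplementary minimum tax:
  Base (financial-statement income): ¥1198000
  Less exemption ¥52000 → base ¥1146000
  ¥1146000 × 10% = ¥114600

Regular income tax:
  ¥292000 × 15% = ¥43800
  ¥141000 × 21% = ¥29610
  ¥463000 × 30% = ¥138900
  → ¥212310
  Less foreign tax credit ¥43000 → ¥169310

¥169310 > ¥114600, so the regular income tax governs.

¥169310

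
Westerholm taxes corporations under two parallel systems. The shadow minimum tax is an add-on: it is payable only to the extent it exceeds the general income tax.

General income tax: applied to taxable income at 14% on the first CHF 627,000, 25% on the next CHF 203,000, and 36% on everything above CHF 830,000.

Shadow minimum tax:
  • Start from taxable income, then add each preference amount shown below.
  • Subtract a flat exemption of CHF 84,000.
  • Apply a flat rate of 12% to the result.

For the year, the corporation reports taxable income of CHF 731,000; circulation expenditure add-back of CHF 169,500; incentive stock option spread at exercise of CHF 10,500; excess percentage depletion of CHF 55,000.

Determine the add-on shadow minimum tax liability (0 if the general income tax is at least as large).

CHF 0

General income tax:
  CHF 627,000 × 14% = CHF 87,780
  CHF 104,000 × 25% = CHF 26,000
  → CHF 113,780

Shadow minimum tax:
  Adjusted income: CHF 731,000 + CHF 169,500 + CHF 10,500 + CHF 55,000 = CHF 966,000
  Less exemption CHF 84,000 → base CHF 882,000
  CHF 882,000 × 12% = CHF 105,840

CHF 105,840 ≤ CHF 113,780, so no add-on is due.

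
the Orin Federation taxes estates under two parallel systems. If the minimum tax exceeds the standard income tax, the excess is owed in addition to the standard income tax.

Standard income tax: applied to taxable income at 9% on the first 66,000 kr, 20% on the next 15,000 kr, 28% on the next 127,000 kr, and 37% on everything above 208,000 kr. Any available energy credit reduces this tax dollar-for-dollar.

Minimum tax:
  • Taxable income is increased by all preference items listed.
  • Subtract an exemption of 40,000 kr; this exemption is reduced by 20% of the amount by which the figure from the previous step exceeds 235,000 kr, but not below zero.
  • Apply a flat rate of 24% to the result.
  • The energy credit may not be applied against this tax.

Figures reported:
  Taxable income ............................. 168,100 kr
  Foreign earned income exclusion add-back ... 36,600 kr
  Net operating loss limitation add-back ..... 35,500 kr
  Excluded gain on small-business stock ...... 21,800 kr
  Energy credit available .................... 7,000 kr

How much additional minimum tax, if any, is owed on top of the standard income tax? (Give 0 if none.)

28,248 kr

Minimum tax:
  Adjusted income: 168,100 kr + 36,600 kr + 35,500 kr + 21,800 kr = 262,000 kr
  Exemption: 40,000 kr − 20% × (262,000 kr − 235,000 kr) = 40,000 kr − 5,400 kr = 34,600 kr
  Base: 262,000 kr − 34,600 kr = 227,400 kr
  227,400 kr × 24% = 54,576 kr

Standard income tax:
  66,000 kr × 9% = 5,940 kr
  15,000 kr × 20% = 3,000 kr
  87,100 kr × 28% = 24,388 kr
  → 33,328 kr
  Less energy credit 7,000 kr → 26,328 kr

Excess of minimum tax over standard income tax: 54,576 kr − 26,328 kr = 28,248 kr.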